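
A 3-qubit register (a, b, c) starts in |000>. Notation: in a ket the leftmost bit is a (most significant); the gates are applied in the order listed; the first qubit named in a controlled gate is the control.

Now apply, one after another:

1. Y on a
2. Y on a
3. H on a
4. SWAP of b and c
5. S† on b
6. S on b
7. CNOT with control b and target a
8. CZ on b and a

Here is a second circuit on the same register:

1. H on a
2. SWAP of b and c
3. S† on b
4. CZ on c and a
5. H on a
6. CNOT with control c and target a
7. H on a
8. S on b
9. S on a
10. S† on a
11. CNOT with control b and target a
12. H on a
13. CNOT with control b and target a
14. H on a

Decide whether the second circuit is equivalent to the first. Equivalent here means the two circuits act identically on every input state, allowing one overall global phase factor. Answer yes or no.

Yes — the two circuits implement the same unitary up to a global phase.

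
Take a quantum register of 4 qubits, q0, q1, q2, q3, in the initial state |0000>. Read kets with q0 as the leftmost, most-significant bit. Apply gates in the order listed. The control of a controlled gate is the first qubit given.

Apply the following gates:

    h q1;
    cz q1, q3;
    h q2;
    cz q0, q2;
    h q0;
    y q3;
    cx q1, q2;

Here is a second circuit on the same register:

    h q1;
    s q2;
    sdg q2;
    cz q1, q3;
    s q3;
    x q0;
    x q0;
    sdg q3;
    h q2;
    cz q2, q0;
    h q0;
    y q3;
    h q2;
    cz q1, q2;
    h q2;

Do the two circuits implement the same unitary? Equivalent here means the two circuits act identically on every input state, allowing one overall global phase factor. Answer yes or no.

Yes — the two circuits implement the same unitary up to a global phase.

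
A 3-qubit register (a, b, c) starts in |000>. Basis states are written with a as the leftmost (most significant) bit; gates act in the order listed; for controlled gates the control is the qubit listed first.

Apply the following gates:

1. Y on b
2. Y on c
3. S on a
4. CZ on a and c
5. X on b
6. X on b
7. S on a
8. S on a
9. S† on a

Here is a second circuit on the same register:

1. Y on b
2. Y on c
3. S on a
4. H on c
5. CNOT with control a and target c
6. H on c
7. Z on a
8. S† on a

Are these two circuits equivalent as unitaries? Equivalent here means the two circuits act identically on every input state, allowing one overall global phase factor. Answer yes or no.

Yes — the two circuits implement the same unitary up to a global phase.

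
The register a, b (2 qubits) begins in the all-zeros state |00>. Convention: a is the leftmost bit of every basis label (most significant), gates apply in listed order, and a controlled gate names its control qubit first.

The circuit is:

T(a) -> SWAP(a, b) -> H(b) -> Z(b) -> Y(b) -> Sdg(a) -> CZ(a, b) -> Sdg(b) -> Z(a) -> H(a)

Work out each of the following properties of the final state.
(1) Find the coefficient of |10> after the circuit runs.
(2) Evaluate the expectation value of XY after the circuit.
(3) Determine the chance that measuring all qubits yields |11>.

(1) The final state's coefficient on |10> equals I/2.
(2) The expectation value of XY is -1.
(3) Outcome |11> occurs with probability 1/4.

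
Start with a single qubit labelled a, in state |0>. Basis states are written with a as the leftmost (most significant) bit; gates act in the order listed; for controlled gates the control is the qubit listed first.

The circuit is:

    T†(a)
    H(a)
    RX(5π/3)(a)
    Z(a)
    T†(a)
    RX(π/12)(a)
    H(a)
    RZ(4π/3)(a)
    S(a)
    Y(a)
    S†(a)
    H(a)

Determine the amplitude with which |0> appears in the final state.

|0> carries amplitude -sqrt(2)*sqrt(sqrt(2)/4 + 1/2)*exp(5*I*pi/12)/8 - sqrt(2)*sqrt(sqrt(2)/4 + 1/2)*exp(2*I*pi/3)/8 + sqrt(2)*I*sqrt(1/2 - sqrt(2)/4)*exp(-11*I*pi/12)/4 - sqrt(6)*sqrt(1/2 - sqrt(2)/4)*exp(5*I*pi/12)/8 - sqrt(6)*sqrt(1/2 - sqrt(2)/4)*exp(2*I*pi/3)/8 + sqrt(2)*sqrt(sqrt(2)/4 + 1/2)*exp(-11*I*pi/12)/4 - sqrt(6)*I*sqrt(sqrt(2)/4 + 1/2)*exp(5*I*pi/12)/8 + sqrt(2)*I*sqrt(1/2 - sqrt(2)/4)*exp(2*I*pi/3)/8 + sqrt(2)*I*sqrt(1/2 - sqrt(2)/4)*exp(5*I*pi/12)/8 - sqrt(2)*I*sqrt(1/2 - sqrt(2)/4)*exp(-2*I*pi/3)/4 - sqrt(6)*I*sqrt(sqrt(2)/4 + 1/2)*exp(2*I*pi/3)/8 - sqrt(2)*sqrt(sqrt(2)/4 + 1/2)*exp(-2*I*pi/3)/4 in the final state.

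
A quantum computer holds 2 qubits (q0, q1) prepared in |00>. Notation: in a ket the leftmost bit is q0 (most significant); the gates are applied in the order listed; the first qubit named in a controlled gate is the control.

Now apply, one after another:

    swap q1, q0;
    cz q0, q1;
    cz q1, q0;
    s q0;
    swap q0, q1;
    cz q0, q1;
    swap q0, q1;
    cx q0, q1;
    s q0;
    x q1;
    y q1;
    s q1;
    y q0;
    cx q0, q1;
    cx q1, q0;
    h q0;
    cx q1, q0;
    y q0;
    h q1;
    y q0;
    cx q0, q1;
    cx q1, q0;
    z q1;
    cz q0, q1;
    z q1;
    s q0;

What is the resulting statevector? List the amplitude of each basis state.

The final amplitudes are 1/2 on |00>, 1/2 on |01>, -I/2 on |10>, I/2 on |11>.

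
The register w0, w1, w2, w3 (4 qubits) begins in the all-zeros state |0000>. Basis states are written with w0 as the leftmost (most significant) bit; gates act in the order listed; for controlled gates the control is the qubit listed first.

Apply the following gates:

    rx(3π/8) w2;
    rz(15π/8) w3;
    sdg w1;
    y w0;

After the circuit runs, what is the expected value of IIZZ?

The observable IIZZ averages to sqrt(2 - sqrt(2))/2.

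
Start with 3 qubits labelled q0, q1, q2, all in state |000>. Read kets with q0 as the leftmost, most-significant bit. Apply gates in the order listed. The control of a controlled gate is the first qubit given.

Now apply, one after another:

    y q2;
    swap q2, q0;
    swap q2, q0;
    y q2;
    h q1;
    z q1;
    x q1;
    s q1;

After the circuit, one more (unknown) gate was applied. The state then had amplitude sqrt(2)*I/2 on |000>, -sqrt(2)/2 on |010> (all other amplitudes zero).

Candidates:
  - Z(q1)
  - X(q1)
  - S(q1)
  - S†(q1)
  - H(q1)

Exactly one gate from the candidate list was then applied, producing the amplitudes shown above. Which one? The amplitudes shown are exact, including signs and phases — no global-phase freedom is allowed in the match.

The unique candidate consistent with the amplitudes is X(q1). Key observation: gates 1-4 undo each other exactly, leaving only the rest of the circuit to track.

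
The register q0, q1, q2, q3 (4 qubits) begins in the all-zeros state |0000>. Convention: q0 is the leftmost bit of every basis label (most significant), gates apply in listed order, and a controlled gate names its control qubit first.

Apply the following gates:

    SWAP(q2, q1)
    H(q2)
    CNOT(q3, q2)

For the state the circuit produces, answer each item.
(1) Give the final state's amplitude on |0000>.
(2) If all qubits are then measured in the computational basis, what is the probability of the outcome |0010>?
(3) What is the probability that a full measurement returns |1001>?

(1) The amplitude on |0000> is sqrt(2)/2.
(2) The probability of measuring |0010> is 1/2.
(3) Outcome |1001> occurs with probability 0.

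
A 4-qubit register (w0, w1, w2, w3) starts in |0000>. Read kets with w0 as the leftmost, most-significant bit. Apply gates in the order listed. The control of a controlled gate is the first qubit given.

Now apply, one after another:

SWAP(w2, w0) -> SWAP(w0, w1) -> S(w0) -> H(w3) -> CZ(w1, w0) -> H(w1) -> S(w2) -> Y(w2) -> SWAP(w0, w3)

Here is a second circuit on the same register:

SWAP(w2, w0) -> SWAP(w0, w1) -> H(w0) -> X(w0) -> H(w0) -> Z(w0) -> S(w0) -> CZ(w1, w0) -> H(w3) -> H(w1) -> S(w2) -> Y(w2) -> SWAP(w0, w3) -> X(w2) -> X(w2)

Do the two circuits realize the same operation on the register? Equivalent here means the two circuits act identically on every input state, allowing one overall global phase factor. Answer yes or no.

Yes, they are equivalent — the unitaries differ by at most a global phase.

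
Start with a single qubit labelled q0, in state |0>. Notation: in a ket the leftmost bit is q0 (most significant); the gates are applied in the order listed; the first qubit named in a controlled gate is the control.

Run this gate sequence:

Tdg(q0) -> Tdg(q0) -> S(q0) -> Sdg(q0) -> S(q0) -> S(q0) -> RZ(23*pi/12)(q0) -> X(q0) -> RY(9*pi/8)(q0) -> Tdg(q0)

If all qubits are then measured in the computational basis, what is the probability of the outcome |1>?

A full measurement returns |1> with probability cos(7*pi/16)**2.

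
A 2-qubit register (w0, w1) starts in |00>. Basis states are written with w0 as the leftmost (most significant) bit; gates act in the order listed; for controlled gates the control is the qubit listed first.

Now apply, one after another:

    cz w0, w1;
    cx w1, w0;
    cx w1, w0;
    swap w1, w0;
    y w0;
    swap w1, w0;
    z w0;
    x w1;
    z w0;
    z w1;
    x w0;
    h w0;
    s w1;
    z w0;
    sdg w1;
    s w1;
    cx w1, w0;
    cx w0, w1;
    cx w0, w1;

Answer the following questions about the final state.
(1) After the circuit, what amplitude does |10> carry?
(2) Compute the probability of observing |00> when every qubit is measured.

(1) The final state's coefficient on |10> equals sqrt(2)*I/2.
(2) Outcome |00> occurs with probability 1/2.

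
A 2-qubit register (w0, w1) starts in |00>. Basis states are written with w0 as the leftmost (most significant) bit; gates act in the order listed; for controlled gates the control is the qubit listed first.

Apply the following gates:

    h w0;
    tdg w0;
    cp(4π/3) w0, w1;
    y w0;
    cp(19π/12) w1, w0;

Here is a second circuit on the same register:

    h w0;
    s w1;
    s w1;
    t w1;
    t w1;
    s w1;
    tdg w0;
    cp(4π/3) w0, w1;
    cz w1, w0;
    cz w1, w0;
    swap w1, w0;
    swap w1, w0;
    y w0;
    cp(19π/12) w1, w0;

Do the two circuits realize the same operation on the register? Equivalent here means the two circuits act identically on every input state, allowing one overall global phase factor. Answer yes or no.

Yes: on every input state the two circuits agree up to one overall phase factor.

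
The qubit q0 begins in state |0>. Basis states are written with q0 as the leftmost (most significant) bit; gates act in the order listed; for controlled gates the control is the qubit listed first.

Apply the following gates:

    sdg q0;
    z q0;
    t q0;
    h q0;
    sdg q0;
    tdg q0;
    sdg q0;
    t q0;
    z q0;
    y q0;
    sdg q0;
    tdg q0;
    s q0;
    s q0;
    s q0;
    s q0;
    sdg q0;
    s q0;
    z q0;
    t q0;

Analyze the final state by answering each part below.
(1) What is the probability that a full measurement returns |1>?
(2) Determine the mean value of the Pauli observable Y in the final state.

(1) A full measurement returns |1> with probability 1/2. Key observation: gates 13-16 undo each other exactly, leaving only the rest of the circuit to track.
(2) In the final state, Y has expectation -1.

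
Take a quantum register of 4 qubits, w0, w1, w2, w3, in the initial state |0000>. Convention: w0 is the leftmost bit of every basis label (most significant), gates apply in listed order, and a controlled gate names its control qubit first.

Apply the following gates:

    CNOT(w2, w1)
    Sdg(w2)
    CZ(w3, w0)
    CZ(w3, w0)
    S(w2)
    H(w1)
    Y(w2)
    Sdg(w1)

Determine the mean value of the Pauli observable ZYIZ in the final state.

The expectation value of ZYIZ is -1.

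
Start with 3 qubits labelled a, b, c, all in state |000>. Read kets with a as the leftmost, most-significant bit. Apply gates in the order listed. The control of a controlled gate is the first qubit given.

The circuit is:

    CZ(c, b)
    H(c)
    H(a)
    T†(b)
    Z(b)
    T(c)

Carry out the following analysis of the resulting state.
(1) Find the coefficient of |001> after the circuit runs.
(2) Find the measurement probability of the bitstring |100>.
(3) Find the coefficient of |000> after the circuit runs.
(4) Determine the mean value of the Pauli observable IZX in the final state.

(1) The final state's coefficient on |001> equals exp(I*pi/4)/2.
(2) The probability of measuring |100> is 1/4.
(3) |000> carries amplitude 1/2 in the final state.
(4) In the final state, IZX has expectation sqrt(2)/2.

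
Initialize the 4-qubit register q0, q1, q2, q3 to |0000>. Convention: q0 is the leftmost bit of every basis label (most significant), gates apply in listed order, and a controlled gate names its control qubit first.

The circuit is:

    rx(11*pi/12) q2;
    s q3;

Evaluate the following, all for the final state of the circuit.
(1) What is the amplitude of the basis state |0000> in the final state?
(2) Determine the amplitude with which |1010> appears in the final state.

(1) The final state's coefficient on |0000> equals -sqrt(6 - 3*sqrt(2))/4 + sqrt(sqrt(2) + 2)/4.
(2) The final state's coefficient on |1010> equals 0.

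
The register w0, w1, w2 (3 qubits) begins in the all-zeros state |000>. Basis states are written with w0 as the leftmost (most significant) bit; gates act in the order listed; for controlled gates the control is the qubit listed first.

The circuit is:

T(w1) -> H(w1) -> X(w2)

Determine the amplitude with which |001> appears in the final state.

|001> carries amplitude sqrt(2)/2 in the final state.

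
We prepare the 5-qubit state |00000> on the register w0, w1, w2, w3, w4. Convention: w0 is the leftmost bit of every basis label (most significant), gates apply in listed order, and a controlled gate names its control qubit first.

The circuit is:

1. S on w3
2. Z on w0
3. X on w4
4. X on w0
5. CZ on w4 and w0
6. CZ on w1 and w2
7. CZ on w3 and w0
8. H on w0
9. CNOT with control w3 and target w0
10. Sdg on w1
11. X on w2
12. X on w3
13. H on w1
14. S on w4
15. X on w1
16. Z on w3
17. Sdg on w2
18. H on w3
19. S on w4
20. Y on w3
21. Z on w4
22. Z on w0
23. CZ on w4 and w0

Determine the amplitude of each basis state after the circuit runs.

After the circuit, the state carries amplitude sqrt(2)/4 on |00101>, sqrt(2)/4 on |00111>, sqrt(2)/4 on |01101>, sqrt(2)/4 on |01111>, -sqrt(2)/4 on |10101>, -sqrt(2)/4 on |10111>, -sqrt(2)/4 on |11101>, -sqrt(2)/4 on |11111>, and 0 on every other basis state.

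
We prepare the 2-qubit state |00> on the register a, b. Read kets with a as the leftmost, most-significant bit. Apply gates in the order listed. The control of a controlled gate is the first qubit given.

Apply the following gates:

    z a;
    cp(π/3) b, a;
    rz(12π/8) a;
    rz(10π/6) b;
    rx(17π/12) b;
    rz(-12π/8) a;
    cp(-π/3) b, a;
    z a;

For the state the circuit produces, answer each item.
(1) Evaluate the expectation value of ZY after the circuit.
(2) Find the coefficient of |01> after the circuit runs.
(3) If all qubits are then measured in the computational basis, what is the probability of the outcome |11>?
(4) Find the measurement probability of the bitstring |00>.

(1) The expectation value of ZY is sqrt(2)/4 + sqrt(6)/4.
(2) The amplitude on |01> is (sqrt(6 - 3*sqrt(2))/4 + sqrt(sqrt(2) + 2)/4)*exp(2*I*pi/3).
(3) Outcome |11> occurs with probability 0.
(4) Outcome |00> occurs with probability -sqrt(6)/8 + sqrt(2)/8 + 1/2.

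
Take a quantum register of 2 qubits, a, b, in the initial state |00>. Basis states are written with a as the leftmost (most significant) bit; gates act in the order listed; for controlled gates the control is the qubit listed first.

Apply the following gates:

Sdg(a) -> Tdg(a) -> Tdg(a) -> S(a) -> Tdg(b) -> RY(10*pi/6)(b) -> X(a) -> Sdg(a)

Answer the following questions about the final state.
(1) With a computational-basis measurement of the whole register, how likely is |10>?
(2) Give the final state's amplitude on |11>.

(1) The probability of measuring |10> is 3/4.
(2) |11> carries amplitude -I/2 in the final state.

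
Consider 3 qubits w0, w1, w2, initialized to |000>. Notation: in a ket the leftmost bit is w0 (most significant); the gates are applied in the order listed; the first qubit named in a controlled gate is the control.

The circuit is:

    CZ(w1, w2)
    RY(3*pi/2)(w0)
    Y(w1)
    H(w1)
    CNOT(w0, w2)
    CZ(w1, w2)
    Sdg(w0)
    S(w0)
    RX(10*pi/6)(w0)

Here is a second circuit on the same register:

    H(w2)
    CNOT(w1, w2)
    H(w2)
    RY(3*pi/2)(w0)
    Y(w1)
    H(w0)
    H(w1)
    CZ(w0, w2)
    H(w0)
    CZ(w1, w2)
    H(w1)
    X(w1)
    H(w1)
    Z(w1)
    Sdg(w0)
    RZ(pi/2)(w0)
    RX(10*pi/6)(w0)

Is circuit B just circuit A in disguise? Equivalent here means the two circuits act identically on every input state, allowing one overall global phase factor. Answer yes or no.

No, they are not equivalent — no single phase factor reconciles the two unitaries.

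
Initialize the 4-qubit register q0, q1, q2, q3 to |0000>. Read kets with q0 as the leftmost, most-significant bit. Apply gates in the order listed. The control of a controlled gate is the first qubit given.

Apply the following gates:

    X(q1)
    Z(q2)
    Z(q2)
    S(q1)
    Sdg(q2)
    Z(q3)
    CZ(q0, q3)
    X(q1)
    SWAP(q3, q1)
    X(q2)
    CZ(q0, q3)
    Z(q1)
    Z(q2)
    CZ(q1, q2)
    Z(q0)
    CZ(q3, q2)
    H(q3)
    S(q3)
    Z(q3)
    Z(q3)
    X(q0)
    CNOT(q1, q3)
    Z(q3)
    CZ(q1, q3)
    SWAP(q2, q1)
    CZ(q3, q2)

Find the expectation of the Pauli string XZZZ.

In the final state, XZZZ has expectation 0.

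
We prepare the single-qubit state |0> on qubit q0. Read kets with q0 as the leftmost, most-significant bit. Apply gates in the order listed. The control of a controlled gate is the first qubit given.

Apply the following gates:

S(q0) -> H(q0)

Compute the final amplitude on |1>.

The amplitude on |1> is sqrt(2)/2.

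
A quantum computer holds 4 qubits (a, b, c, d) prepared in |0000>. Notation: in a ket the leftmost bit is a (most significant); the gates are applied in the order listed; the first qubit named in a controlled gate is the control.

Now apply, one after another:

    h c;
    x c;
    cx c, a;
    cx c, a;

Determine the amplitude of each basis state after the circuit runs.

After the circuit, the state carries amplitude sqrt(2)/2 on |0000>, sqrt(2)/2 on |0010>, and 0 on every other basis state. Key observation: gates 3-4 undo each other exactly, leaving only the rest of the circuit to track.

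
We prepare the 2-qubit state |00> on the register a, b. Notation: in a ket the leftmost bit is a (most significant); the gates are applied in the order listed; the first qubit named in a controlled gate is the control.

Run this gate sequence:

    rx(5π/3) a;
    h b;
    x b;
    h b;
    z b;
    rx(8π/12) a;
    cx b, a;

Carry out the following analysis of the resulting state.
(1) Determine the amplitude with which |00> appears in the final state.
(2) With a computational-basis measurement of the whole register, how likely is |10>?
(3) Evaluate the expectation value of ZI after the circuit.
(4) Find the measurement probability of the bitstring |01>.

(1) The final state's coefficient on |00> equals -sqrt(3)/2. Key observation: the block from step 2 through step 5 cancels to the identity and can be dropped.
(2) Outcome |10> occurs with probability 1/4.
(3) The expectation value of ZI is 1/2.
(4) The probability of measuring |01> is 0.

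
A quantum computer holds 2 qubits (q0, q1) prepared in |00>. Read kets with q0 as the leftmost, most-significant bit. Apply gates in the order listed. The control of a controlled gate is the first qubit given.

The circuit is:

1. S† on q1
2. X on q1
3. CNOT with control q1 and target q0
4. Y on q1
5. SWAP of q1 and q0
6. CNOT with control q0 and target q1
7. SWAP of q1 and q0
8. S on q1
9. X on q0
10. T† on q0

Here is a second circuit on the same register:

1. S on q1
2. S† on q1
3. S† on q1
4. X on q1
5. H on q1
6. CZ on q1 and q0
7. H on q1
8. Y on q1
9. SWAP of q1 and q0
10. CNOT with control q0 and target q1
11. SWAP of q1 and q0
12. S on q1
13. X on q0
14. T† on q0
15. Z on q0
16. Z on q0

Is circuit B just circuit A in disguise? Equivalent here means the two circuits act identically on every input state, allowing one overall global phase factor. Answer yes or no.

No: there is an input state on which the two circuits produce genuinely different outputs (not merely differing by a phase).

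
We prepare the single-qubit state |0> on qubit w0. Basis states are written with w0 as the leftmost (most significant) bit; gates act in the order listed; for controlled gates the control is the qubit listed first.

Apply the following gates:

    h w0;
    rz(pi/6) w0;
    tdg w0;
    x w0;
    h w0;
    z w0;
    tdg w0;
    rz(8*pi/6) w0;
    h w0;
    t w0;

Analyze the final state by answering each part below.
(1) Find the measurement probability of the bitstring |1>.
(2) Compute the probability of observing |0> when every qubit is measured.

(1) Outcome |1> occurs with probability sqrt(3)/8 + 1/4.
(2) A full measurement returns |0> with probability 3/4 - sqrt(3)/8.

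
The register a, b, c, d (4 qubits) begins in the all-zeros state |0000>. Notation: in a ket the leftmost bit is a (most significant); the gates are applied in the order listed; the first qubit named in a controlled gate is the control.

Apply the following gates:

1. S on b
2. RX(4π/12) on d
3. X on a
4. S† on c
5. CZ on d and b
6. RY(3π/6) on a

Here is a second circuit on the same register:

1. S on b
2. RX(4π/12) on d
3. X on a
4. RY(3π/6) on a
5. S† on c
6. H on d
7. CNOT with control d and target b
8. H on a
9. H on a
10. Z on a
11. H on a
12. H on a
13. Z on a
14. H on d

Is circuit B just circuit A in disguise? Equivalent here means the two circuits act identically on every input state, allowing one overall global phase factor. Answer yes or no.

No, they are not equivalent — no single phase factor reconciles the two unitaries.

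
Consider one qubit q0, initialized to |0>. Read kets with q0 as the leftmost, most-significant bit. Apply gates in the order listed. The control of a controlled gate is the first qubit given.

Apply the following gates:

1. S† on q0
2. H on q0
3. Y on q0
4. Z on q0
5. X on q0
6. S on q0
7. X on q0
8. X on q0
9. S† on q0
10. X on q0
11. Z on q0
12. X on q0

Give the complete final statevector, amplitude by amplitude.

The final amplitudes are sqrt(2)*I/2 on |0>, -sqrt(2)*I/2 on |1>.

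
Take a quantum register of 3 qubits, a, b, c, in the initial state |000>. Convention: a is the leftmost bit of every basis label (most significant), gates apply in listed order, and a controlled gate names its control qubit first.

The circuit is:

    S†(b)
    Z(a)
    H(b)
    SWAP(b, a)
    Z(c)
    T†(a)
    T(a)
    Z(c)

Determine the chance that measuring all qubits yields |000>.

Outcome |000> occurs with probability 1/2. Key observation: the block from step 5 through step 8 cancels to the identity and can be dropped.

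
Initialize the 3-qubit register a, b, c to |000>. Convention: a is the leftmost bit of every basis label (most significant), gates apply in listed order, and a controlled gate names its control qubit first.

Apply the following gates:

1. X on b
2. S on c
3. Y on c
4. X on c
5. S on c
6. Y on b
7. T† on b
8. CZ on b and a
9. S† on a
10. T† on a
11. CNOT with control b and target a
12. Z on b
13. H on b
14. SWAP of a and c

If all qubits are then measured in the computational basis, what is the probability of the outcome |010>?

The probability of measuring |010> is 1/2.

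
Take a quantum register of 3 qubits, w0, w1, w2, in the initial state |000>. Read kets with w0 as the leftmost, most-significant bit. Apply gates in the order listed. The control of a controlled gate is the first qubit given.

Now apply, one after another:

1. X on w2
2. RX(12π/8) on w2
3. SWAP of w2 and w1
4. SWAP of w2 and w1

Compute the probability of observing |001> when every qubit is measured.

The probability of measuring |001> is 1/2. Key observation: steps 3-4 multiply out to the identity, so the circuit reduces to the remaining gates.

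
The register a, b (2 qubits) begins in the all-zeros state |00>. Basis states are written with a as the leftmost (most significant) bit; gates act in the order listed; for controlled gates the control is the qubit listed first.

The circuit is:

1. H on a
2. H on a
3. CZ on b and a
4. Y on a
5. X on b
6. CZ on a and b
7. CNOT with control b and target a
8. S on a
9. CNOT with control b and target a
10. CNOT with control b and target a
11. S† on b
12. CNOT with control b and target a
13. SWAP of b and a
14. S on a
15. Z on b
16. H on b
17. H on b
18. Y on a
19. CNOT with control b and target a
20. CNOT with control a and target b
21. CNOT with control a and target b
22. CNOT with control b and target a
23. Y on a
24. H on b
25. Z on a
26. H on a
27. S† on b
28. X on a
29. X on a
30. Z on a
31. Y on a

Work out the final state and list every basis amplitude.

The resulting statevector has amplitude -1/2 on |00>, -I/2 on |01>, 1/2 on |10>, I/2 on |11>.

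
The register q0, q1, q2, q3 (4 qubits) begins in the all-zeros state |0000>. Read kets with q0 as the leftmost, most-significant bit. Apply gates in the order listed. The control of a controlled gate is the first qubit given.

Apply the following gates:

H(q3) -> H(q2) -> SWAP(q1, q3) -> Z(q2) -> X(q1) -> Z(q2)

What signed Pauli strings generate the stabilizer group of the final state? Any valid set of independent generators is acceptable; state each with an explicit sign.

The final state is stabilized by the group generated by +IXII, +IIXI, +ZIII, +IIIZ; other independent generating sets are equally valid.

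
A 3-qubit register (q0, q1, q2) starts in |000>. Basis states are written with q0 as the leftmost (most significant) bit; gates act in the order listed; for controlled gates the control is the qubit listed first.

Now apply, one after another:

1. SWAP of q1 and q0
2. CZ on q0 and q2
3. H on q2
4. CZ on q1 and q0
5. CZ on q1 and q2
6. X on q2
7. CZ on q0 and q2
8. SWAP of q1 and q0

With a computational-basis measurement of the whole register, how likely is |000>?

A full measurement returns |000> with probability 1/2.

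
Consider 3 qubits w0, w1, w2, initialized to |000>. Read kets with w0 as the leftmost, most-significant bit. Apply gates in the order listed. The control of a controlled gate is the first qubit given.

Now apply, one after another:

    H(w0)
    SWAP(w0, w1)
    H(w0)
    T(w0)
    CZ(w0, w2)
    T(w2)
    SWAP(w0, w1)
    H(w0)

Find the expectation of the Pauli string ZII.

In the final state, ZII has expectation 1.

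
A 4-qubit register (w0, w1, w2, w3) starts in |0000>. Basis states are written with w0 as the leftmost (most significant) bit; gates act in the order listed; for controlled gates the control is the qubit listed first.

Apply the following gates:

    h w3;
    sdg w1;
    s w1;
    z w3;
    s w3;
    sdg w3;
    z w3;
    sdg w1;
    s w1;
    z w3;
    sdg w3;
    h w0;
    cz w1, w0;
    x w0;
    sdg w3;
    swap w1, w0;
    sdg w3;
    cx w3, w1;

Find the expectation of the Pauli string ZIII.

In the final state, ZIII has expectation 1. Key observation: gates 2-9 undo each other exactly, leaving only the rest of the circuit to track.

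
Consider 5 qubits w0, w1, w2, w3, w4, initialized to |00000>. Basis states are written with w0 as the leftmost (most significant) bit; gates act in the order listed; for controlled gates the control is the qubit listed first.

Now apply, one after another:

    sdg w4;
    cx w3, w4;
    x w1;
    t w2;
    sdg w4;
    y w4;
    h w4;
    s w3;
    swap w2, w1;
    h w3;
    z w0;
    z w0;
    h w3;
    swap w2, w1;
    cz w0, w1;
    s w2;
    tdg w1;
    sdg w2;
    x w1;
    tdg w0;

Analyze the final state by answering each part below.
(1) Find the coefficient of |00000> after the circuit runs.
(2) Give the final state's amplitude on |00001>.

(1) The final state's coefficient on |00000> equals sqrt(2)*exp(I*pi/4)/2. Key observation: gates 9-14 undo each other exactly, leaving only the rest of the circuit to track.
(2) The amplitude on |00001> is -sqrt(2)*exp(I*pi/4)/2.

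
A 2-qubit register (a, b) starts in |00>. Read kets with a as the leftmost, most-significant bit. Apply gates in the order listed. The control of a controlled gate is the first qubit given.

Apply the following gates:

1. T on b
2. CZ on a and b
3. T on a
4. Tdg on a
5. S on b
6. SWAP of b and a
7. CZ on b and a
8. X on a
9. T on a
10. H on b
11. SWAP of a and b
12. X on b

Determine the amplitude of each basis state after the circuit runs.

The final amplitudes are sqrt(2)*exp(I*pi/4)/2 on |00>, 0 on |01>, sqrt(2)*exp(I*pi/4)/2 on |10>, 0 on |11>.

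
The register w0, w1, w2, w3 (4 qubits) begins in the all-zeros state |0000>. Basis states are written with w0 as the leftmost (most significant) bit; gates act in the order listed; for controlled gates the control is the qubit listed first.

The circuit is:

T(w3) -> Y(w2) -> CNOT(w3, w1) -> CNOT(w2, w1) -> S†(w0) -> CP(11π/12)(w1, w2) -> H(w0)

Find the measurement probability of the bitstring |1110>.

A full measurement returns |1110> with probability 1/2.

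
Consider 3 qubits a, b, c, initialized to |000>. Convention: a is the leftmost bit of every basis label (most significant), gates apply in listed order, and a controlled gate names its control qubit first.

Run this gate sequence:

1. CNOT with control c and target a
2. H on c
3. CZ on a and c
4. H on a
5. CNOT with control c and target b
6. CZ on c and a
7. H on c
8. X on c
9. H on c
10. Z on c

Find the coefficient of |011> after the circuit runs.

The final state's coefficient on |011> equals 1/2. Key observation: steps 7-10 multiply out to the identity, so the circuit reduces to the remaining gates.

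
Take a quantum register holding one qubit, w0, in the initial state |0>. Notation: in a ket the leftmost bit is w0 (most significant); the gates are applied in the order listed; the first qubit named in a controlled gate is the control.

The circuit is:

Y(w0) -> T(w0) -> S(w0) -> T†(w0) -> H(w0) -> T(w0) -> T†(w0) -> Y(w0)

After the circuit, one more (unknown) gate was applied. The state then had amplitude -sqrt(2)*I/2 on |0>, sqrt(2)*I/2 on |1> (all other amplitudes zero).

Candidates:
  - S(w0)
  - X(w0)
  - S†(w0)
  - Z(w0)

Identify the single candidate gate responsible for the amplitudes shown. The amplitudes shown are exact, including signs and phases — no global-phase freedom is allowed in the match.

The applied gate was Z(w0).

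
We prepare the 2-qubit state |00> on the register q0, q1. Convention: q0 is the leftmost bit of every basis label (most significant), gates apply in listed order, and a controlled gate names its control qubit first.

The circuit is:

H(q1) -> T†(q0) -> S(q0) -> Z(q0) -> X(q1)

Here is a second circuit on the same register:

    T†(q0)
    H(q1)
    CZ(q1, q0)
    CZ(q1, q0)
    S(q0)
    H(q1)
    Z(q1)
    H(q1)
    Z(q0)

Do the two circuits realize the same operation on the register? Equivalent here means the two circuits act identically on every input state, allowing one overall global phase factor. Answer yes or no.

Yes, they are equivalent — the unitaries differ by at most a global phase.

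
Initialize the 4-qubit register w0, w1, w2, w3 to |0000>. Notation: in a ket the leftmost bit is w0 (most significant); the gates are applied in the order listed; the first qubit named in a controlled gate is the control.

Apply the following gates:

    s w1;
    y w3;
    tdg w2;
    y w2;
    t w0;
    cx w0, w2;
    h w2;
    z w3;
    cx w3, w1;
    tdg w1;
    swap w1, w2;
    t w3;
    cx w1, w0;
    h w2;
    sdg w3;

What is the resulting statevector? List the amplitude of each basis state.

The final amplitudes are -I/2 on |0001>, I/2 on |0011>, I/2 on |1101>, -I/2 on |1111>, and 0 on every other basis state.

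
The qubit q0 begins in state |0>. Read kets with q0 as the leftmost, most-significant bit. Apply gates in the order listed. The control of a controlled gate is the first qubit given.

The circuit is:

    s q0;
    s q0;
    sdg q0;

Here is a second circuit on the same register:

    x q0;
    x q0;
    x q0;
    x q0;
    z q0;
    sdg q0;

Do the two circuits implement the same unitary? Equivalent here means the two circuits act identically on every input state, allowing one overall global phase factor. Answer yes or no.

Yes — the two circuits implement the same unitary up to a global phase.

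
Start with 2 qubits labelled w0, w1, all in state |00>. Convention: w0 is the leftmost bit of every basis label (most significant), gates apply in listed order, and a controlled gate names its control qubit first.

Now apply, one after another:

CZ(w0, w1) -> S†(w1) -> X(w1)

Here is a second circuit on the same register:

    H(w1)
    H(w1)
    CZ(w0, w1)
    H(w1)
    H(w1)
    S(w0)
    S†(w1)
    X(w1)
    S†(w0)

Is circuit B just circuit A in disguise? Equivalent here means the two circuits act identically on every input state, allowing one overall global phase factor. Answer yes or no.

Yes — the two circuits implement the same unitary up to a global phase.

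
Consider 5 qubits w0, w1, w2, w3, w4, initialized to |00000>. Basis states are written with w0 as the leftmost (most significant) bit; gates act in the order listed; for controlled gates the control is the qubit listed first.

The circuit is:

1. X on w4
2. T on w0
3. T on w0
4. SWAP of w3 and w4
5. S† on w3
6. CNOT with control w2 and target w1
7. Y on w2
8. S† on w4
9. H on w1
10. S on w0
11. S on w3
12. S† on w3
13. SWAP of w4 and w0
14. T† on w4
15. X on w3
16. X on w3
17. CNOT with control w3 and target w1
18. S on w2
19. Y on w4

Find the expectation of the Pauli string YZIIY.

The observable YZIIY averages to 0. Key observation: gates 15-16 undo each other exactly, leaving only the rest of the circuit to track.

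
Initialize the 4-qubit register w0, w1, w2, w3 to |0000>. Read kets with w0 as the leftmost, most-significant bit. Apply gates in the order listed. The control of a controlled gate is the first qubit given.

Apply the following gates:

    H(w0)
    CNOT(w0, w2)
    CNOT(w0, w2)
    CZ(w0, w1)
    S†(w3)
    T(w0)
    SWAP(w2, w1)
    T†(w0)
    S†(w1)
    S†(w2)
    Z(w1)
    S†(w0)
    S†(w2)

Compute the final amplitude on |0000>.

The final state's coefficient on |0000> equals sqrt(2)/2. Key observation: steps 2-3 multiply out to the identity, so the circuit reduces to the remaining gates.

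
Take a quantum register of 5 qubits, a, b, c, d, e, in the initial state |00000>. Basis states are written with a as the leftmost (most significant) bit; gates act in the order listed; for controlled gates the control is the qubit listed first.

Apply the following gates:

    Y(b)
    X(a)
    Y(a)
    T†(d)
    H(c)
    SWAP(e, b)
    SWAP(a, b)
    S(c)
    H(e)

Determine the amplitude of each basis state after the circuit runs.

After the circuit, the state carries amplitude 1/2 on |00000>, -1/2 on |00001>, I/2 on |00100>, -I/2 on |00101>, and 0 on every other basis state.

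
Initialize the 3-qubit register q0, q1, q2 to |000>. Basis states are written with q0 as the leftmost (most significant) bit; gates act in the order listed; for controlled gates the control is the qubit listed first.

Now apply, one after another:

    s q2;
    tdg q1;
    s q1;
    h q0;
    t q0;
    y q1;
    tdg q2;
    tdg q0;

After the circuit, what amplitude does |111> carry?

The amplitude on |111> is 0.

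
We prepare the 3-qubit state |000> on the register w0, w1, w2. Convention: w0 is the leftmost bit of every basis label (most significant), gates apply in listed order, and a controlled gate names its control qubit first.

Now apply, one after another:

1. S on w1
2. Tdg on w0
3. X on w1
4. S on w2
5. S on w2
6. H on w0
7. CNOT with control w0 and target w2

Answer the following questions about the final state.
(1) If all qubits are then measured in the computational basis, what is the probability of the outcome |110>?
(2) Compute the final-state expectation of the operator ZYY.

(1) A full measurement returns |110> with probability 0.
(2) In the final state, ZYY has expectation 0.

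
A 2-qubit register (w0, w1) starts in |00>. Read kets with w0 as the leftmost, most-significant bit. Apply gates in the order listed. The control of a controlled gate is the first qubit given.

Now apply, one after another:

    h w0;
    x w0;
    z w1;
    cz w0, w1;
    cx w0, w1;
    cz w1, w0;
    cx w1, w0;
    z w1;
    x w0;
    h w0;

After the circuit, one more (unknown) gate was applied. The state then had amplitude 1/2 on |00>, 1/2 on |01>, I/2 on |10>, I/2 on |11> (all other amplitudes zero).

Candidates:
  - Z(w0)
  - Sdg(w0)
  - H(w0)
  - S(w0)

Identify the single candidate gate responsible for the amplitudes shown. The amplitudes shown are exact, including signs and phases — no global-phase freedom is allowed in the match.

The applied gate was Sdg(w0).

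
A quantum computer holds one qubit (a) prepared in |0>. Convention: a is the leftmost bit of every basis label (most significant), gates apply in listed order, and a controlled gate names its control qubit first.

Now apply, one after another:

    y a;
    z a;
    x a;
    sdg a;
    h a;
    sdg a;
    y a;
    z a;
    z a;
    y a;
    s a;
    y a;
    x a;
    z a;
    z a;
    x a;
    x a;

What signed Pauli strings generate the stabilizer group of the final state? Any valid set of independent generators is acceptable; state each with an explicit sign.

The final state is stabilized by the group generated by -X; other independent generating sets are equally valid.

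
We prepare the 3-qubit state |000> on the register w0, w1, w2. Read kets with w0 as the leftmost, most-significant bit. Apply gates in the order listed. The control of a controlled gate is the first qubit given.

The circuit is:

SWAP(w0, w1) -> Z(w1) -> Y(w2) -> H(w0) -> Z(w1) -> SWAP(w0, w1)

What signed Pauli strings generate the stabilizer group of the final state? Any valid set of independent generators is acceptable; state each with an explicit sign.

One valid set of independent stabilizer generators is +IXI, +ZII, -IIZ (any independent generating set of the same group is equally correct).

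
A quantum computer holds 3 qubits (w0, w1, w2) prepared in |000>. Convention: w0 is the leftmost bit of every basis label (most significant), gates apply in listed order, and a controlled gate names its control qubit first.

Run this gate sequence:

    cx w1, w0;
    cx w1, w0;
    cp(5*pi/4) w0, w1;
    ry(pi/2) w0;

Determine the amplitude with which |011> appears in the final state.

The amplitude on |011> is 0. Key observation: steps 1-2 multiply out to the identity, so the circuit reduces to the remaining gates.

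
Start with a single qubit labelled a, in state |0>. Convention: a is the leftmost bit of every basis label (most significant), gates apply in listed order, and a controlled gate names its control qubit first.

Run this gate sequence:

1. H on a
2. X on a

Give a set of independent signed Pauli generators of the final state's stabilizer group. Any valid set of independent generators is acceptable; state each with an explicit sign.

One valid set of independent stabilizer generators is +X (any independent generating set of the same group is equally correct).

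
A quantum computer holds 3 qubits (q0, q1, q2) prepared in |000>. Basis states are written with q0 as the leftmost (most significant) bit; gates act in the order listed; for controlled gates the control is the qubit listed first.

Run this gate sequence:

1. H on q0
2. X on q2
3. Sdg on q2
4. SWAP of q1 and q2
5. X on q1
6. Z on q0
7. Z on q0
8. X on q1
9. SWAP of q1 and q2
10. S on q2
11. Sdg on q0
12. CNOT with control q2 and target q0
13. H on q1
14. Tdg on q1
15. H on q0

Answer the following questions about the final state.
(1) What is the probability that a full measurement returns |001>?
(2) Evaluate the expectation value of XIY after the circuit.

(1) Outcome |001> occurs with probability 1/4. Key observation: steps 3-10 multiply out to the identity, so the circuit reduces to the remaining gates.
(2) The observable XIY averages to 0.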